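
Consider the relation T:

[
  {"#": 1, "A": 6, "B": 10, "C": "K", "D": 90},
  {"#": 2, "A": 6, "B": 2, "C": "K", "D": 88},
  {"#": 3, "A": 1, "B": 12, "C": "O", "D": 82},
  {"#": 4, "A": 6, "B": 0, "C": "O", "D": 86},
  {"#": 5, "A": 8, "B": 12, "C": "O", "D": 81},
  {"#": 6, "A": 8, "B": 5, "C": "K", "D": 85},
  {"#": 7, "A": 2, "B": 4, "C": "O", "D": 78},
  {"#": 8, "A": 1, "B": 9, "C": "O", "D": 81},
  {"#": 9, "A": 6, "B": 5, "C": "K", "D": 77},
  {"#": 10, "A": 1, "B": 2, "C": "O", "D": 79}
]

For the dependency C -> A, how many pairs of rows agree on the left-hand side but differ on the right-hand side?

C=K: violating pairs (1,6), (2,6), (6,9) — 3 pairs.
C=O: violating pairs (3,4), (3,5), (3,7), (4,5), (4,7), (4,8), (4,10), (5,7), (5,8), (5,10), (7,8), (7,10) — 12 pairs.

15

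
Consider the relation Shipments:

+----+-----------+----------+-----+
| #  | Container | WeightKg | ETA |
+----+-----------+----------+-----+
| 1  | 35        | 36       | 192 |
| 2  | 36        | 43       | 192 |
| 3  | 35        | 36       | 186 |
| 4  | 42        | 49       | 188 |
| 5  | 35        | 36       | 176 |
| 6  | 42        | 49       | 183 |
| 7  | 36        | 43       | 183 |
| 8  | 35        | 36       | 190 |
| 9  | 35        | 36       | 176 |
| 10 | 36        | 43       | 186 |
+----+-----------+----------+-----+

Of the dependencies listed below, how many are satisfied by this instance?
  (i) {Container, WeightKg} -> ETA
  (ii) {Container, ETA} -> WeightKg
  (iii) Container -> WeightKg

2

(i) {Container, WeightKg} -> ETA: (Container=35, WeightKg=36): rows 1, 3, 5, 8, 9 → ETA takes values {192, 186, 176, 190} — violation; (Container=36, WeightKg=43): rows 2, 7, 10 → ETA takes values {192, 183, 186} — violation; (Container=42, WeightKg=49): rows 4, 6 → ETA takes values {188, 183} — violation — fails.
(ii) {Container, ETA} -> WeightKg: every LHS value maps to a single RHS value — holds.
(iii) Container -> WeightKg: every LHS value maps to a single RHS value — holds.
2 of the 3 dependencies hold.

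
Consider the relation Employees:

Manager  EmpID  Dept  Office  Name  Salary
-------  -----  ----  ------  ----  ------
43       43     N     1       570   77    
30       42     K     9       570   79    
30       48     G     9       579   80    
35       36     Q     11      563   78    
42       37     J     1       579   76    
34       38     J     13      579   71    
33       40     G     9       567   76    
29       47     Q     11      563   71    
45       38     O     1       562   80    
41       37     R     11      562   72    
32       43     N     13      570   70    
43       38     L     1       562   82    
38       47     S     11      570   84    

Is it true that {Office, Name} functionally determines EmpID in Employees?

(Office=1, Name=570): 1 row → EmpID = 43 ✓
(Office=9, Name=570): 1 row → EmpID = 42 ✓
(Office=9, Name=579): 1 row → EmpID = 48 ✓
(Office=11, Name=563): 2 rows → EmpID takes values {36, 47} — violation
(Office=1, Name=579): 1 row → EmpID = 37 ✓
(Office=13, Name=579): 1 row → EmpID = 38 ✓
(Office=9, Name=567): 1 row → EmpID = 40 ✓
(Office=1, Name=562): 2 rows → EmpID = 38, 38 ✓
(Office=11, Name=562): 1 row → EmpID = 37 ✓
(Office=13, Name=570): 1 row → EmpID = 43 ✓
(Office=11, Name=570): 1 row → EmpID = 47 ✓
Two rows agree on {Office, Name} but differ on EmpID, so {Office, Name} -> EmpID does not hold.

No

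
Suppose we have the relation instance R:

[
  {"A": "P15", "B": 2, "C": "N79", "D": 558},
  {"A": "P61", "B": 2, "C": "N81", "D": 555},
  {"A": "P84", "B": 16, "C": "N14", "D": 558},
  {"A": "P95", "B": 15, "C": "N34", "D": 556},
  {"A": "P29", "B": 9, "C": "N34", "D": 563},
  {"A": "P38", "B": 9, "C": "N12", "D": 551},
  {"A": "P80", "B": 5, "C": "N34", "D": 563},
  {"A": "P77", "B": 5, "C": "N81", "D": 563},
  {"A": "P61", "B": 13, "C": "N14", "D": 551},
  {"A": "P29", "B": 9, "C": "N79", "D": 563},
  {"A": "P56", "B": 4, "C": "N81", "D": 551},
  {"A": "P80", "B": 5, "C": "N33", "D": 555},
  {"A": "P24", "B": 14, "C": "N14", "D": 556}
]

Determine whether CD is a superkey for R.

No

Two distinct rows share (C=N34, D=563), so CD does not determine every attribute — not a superkey.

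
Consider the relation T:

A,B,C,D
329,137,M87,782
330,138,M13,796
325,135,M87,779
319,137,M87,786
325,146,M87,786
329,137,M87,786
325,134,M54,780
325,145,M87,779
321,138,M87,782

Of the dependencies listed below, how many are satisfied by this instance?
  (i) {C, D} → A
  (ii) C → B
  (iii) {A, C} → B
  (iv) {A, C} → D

0

(i) {C, D} → A: (C=M87, D=782): 2 rows → A takes values {329, 321} — violation; (C=M87, D=786): 3 rows → A takes values {319, 325, 329} — violation — fails.
(ii) C → B: C=M87: 7 rows → B takes values {137, 135, 146, 145, 138} — violation — fails.
(iii) {A, C} → B: (A=325, C=M87): 3 rows → B takes values {135, 146, 145} — violation — fails.
(iv) {A, C} → D: (A=329, C=M87): 2 rows → D takes values {782, 786} — violation; (A=325, C=M87): 3 rows → D takes values {779, 786} — violation — fails.
None of the 4 dependencies hold.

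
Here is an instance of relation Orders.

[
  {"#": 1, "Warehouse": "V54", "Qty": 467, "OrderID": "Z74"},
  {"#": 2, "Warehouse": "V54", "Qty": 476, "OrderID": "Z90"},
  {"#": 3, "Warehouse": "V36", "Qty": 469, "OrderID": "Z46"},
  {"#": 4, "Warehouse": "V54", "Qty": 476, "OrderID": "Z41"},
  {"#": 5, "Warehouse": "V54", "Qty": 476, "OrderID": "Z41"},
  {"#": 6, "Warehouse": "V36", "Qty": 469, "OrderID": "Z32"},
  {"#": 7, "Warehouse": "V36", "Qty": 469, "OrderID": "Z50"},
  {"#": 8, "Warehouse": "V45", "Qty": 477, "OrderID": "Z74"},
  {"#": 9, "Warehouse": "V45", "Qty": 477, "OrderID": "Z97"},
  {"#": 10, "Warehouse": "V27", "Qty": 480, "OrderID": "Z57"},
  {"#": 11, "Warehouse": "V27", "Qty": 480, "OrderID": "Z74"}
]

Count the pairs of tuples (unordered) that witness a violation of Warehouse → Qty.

3

Warehouse=V54: violating pairs (1,2), (1,4), (1,5) — 3 pairs.
Warehouse=V36: all 3 rows agree on Qty — 0 pairs.
Warehouse=V45: all 2 rows agree on Qty — 0 pairs.
Warehouse=V27: all 2 rows agree on Qty — 0 pairs.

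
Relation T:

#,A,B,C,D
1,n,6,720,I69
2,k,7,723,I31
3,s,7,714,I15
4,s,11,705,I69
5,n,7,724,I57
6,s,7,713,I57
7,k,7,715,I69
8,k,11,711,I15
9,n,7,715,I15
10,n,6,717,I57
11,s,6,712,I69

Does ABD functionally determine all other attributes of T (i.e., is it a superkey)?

All 11 rows have distinct ABD values, so ABD → (all attributes) holds and ABD is a superkey.

Yes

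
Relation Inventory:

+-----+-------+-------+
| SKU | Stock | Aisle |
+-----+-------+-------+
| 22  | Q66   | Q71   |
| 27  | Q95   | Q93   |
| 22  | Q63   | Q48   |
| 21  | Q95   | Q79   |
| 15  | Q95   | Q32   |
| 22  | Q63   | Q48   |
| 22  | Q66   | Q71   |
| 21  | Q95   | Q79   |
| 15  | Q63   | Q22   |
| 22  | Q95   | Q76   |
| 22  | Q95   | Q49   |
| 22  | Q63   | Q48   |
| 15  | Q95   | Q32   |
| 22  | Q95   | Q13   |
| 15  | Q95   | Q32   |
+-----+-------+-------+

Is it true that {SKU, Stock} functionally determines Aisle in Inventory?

No

(SKU=22, Stock=Q66): 2 rows → Aisle = Q71, Q71 ✓
(SKU=27, Stock=Q95): 1 row → Aisle = Q93 ✓
(SKU=22, Stock=Q63): 3 rows → Aisle = Q48, Q48, Q48 ✓
(SKU=21, Stock=Q95): 2 rows → Aisle = Q79, Q79 ✓
(SKU=15, Stock=Q95): 3 rows → Aisle = Q32, Q32, Q32 ✓
(SKU=15, Stock=Q63): 1 row → Aisle = Q22 ✓
(SKU=22, Stock=Q95): 3 rows → Aisle takes values {Q76, Q49, Q13} — violation
Two rows agree on {SKU, Stock} but differ on Aisle, so {SKU, Stock} → Aisle does not hold.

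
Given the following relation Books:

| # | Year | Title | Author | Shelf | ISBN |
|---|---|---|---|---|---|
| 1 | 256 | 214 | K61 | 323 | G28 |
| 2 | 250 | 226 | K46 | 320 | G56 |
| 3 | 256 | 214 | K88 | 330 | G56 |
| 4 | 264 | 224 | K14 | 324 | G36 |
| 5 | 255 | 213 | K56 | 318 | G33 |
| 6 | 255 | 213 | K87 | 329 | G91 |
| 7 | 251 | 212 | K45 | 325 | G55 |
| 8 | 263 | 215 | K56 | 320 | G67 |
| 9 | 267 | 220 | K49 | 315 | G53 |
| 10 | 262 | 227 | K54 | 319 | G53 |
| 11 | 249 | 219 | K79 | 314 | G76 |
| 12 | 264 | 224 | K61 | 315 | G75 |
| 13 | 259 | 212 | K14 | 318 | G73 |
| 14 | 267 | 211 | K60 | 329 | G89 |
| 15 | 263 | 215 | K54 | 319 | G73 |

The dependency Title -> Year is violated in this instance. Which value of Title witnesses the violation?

Title=214: rows 1, 3 → Year = 256, 256 ✓
Title=226: row 2 → Year = 250 ✓
Title=224: rows 4, 12 → Year = 264, 264 ✓
Title=213: rows 5, 6 → Year = 255, 255 ✓
Title=212: rows 7, 13 → Year takes values {251, 259} — violation
Title=215: rows 8, 15 → Year = 263, 263 ✓
Title=220: row 9 → Year = 267 ✓
Title=227: row 10 → Year = 262 ✓
Title=219: row 11 → Year = 249 ✓
Title=211: row 14 → Year = 267 ✓
The only Title value with inconsistent Year is Title=212.

212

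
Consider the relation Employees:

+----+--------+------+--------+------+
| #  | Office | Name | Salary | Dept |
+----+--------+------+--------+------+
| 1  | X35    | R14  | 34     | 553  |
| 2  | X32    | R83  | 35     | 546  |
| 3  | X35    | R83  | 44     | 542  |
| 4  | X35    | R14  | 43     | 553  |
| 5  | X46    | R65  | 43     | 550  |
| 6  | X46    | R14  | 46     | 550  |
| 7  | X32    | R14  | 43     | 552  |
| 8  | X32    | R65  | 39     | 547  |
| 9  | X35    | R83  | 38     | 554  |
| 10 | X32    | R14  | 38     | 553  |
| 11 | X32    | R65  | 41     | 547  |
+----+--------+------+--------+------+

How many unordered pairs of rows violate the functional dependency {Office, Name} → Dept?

2

(Office=X35, Name=R14): all 2 rows agree on Dept — 0 pairs.
(Office=X35, Name=R83): violating pairs (3,9) — 1 pair.
(Office=X32, Name=R14): violating pairs (7,10) — 1 pair.
(Office=X32, Name=R65): all 2 rows agree on Dept — 0 pairs.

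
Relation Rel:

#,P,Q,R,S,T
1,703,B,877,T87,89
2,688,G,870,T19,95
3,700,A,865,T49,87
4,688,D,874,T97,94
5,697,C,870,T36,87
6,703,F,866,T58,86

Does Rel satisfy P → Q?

No

P=703: rows 1, 6 → Q takes values {B, F} — violation
P=688: rows 2, 4 → Q takes values {G, D} — violation
P=700: row 3 → Q = A ✓
P=697: row 5 → Q = C ✓
Two rows agree on P but differ on Q, so P → Q does not hold.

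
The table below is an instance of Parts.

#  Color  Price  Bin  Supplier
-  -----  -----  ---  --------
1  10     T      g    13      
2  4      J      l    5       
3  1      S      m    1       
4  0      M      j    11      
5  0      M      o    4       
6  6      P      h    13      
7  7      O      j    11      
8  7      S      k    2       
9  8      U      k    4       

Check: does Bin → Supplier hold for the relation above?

Bin=g: row 1 → Supplier = 13 ✓
Bin=l: row 2 → Supplier = 5 ✓
Bin=m: row 3 → Supplier = 1 ✓
Bin=j: rows 4, 7 → Supplier = 11, 11 ✓
Bin=o: row 5 → Supplier = 4 ✓
Bin=h: row 6 → Supplier = 13 ✓
Bin=k: rows 8, 9 → Supplier takes values {2, 4} — violation
Two rows agree on Bin but differ on Supplier, so Bin → Supplier does not hold.

No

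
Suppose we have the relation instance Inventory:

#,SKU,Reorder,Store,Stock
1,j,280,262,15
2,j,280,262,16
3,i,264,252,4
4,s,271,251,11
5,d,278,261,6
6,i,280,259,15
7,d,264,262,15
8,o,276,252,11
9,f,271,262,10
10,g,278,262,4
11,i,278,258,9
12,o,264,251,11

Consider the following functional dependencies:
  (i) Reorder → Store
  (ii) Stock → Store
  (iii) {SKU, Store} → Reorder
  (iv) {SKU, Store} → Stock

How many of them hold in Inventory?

(i) Reorder → Store: Reorder=280: rows 1, 2, 6 → Store takes values {262, 259} — violation; Reorder=264: rows 3, 7, 12 → Store takes values {252, 262, 251} — violation; Reorder=271: rows 4, 9 → Store takes values {251, 262} — violation; Reorder=278: rows 5, 10, 11 → Store takes values {261, 262, 258} — violation — fails.
(ii) Stock → Store: Stock=15: rows 1, 6, 7 → Store takes values {262, 259} — violation; Stock=4: rows 3, 10 → Store takes values {252, 262} — violation; Stock=11: rows 4, 8, 12 → Store takes values {251, 252} — violation — fails.
(iii) {SKU, Store} → Reorder: every LHS value maps to a single RHS value — holds.
(iv) {SKU, Store} → Stock: (SKU=j, Store=262): rows 1, 2 → Stock takes values {15, 16} — violation — fails.
1 of the 4 dependencies holds.

1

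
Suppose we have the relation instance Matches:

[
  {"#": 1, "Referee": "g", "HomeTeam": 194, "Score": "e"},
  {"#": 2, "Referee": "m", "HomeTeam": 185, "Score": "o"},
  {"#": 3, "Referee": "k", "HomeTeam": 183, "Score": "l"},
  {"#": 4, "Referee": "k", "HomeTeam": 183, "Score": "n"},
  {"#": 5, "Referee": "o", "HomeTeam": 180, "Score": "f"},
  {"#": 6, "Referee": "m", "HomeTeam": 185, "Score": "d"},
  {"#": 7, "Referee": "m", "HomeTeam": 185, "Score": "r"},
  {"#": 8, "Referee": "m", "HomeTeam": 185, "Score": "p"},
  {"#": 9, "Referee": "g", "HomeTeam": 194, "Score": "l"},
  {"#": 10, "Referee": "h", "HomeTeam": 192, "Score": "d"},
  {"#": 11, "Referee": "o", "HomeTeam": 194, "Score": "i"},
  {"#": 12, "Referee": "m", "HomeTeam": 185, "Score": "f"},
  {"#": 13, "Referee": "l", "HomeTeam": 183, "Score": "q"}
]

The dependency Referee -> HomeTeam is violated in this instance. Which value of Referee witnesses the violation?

o

Referee=g: rows 1, 9 → HomeTeam = 194, 194 ✓
Referee=m: rows 2, 6, 7, 8, 12 → HomeTeam = 185, 185, 185, 185, 185 ✓
Referee=k: rows 3, 4 → HomeTeam = 183, 183 ✓
Referee=o: rows 5, 11 → HomeTeam takes values {180, 194} — violation
Referee=h: row 10 → HomeTeam = 192 ✓
Referee=l: row 13 → HomeTeam = 183 ✓
The only Referee value with inconsistent HomeTeam is Referee=o.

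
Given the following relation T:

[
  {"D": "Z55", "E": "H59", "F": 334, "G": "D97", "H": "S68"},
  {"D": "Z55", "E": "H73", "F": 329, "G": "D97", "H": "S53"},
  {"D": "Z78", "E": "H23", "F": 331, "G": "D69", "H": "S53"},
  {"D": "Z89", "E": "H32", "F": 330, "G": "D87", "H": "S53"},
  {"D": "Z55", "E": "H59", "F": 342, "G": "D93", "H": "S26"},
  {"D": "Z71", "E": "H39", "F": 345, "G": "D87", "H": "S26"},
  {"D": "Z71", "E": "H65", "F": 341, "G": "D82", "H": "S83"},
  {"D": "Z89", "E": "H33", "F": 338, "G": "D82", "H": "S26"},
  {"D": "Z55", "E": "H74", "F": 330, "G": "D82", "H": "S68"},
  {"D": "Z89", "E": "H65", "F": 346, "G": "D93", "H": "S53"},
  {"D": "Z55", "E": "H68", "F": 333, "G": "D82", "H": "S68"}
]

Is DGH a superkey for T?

No

Two distinct rows share (D=Z55, G=D82, H=S68), so DGH does not determine every attribute — not a superkey.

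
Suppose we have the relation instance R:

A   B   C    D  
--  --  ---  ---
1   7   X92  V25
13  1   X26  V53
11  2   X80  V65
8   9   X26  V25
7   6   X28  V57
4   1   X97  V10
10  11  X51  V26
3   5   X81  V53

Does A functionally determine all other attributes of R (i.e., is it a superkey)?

All 8 rows have distinct A values, so A → (all attributes) holds and A is a superkey.

Yes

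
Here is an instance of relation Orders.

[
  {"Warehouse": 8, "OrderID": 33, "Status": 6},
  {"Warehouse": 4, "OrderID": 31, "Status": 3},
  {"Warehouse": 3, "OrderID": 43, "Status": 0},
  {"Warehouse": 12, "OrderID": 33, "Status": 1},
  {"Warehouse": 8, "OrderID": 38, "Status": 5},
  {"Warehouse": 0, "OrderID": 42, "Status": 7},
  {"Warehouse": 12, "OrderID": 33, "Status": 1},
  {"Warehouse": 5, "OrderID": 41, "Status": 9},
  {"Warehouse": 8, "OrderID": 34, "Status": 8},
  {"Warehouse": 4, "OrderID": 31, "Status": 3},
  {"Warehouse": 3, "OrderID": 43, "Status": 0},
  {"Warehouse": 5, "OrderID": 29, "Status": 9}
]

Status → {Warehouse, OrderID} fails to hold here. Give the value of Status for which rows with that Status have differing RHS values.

9

Status=6: 1 row → {Warehouse,OrderID} = (8, 33) ✓
Status=3: 2 rows → {Warehouse,OrderID} = (4, 31), (4, 31) ✓
Status=0: 2 rows → {Warehouse,OrderID} = (3, 43), (3, 43) ✓
Status=1: 2 rows → {Warehouse,OrderID} = (12, 33), (12, 33) ✓
Status=5: 1 row → {Warehouse,OrderID} = (8, 38) ✓
Status=7: 1 row → {Warehouse,OrderID} = (0, 42) ✓
Status=9: 2 rows → {Warehouse,OrderID} takes values {(5, 41), (5, 29)} — violation
Status=8: 1 row → {Warehouse,OrderID} = (8, 34) ✓
The only Status value with inconsistent RHS is Status=9.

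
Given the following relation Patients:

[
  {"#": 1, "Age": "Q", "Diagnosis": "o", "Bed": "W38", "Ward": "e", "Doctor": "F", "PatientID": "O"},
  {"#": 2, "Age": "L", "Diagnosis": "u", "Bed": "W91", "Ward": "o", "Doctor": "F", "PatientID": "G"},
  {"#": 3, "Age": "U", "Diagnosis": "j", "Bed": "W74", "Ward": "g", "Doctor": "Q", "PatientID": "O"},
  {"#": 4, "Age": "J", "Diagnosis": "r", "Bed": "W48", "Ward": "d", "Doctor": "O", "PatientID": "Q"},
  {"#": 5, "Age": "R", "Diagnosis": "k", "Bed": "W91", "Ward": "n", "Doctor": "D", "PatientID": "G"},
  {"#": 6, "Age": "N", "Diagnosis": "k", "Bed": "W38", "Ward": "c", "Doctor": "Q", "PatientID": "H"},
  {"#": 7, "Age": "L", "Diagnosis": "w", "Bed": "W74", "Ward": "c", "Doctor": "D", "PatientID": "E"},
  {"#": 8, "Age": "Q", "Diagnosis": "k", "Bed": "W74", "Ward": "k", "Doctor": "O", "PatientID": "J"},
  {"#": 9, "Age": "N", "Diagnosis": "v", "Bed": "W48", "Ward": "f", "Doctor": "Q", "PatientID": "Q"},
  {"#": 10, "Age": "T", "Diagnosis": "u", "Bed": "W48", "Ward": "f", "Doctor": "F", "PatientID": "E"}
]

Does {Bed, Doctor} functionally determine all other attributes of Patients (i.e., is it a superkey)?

Yes

All 10 rows have distinct {Bed, Doctor} values, so {Bed, Doctor} → (all attributes) holds and {Bed, Doctor} is a superkey.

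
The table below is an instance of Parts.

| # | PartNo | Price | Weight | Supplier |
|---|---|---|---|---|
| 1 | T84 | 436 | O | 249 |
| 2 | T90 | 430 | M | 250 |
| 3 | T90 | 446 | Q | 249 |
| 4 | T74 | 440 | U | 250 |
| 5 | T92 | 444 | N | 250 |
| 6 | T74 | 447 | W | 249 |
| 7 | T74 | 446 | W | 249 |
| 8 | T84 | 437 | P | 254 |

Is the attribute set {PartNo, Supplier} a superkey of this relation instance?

No

Rows 6 and 7 have the same {PartNo, Supplier} value (PartNo=T74, Supplier=249) but are distinct tuples, so {PartNo, Supplier} does not determine every attribute — not a superkey.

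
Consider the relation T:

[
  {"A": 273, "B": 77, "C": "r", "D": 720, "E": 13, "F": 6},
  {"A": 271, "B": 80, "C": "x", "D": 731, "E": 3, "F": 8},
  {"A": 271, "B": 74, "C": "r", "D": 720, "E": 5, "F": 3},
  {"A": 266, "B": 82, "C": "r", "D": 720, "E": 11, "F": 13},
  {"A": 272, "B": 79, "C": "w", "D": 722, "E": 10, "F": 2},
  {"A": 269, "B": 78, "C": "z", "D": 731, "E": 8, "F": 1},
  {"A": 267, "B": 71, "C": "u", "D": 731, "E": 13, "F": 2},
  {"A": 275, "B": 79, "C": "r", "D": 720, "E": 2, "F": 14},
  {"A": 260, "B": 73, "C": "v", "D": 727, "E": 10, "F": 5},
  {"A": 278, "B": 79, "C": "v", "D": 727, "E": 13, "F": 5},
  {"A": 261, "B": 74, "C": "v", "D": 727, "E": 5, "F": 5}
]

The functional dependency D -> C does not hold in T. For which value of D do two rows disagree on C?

D=720: 4 rows → C = r, r, r, r ✓
D=731: 3 rows → C takes values {x, z, u} — violation
D=722: 1 row → C = w ✓
D=727: 3 rows → C = v, v, v ✓
The only D value with inconsistent C is D=731.

731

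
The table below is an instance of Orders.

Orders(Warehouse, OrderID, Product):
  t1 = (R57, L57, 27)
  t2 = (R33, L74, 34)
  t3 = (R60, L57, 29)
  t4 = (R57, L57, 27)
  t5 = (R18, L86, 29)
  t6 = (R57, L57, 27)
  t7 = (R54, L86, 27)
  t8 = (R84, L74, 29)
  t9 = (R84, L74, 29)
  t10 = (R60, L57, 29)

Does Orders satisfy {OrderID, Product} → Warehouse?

Yes

(OrderID=L57, Product=27): rows 1, 4, 6 → Warehouse = R57, R57, R57 ✓
(OrderID=L74, Product=34): row 2 → Warehouse = R33 ✓
(OrderID=L57, Product=29): rows 3, 10 → Warehouse = R60, R60 ✓
(OrderID=L86, Product=29): row 5 → Warehouse = R18 ✓
(OrderID=L86, Product=27): row 7 → Warehouse = R54 ✓
(OrderID=L74, Product=29): rows 8, 9 → Warehouse = R84, R84 ✓
Every {OrderID, Product} value is associated with a single Warehouse value, so {OrderID, Product} → Warehouse holds.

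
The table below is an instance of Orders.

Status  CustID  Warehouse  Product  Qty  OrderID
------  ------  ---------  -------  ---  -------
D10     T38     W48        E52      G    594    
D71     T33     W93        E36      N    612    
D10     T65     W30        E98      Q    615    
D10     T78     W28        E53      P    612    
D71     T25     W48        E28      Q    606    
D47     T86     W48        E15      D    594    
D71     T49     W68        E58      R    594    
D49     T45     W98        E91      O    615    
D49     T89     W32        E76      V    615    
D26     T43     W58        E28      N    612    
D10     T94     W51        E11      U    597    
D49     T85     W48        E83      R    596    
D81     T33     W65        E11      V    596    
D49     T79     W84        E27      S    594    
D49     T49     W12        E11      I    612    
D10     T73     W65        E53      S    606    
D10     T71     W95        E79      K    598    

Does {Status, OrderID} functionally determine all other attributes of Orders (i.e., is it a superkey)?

Two distinct rows share (Status=D49, OrderID=615), so {Status, OrderID} does not determine every attribute — not a superkey.

No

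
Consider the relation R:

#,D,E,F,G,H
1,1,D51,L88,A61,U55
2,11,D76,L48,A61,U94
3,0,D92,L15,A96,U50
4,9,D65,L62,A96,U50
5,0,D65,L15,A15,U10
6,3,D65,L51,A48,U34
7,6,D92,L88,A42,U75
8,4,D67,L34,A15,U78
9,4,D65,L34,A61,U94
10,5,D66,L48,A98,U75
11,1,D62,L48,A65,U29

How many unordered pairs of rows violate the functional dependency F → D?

F=L88: violating pairs (1,7) — 1 pair.
F=L48: violating pairs (2,10), (2,11), (10,11) — 3 pairs.
F=L15: all 2 rows agree on D — 0 pairs.
F=L34: all 2 rows agree on D — 0 pairs.

4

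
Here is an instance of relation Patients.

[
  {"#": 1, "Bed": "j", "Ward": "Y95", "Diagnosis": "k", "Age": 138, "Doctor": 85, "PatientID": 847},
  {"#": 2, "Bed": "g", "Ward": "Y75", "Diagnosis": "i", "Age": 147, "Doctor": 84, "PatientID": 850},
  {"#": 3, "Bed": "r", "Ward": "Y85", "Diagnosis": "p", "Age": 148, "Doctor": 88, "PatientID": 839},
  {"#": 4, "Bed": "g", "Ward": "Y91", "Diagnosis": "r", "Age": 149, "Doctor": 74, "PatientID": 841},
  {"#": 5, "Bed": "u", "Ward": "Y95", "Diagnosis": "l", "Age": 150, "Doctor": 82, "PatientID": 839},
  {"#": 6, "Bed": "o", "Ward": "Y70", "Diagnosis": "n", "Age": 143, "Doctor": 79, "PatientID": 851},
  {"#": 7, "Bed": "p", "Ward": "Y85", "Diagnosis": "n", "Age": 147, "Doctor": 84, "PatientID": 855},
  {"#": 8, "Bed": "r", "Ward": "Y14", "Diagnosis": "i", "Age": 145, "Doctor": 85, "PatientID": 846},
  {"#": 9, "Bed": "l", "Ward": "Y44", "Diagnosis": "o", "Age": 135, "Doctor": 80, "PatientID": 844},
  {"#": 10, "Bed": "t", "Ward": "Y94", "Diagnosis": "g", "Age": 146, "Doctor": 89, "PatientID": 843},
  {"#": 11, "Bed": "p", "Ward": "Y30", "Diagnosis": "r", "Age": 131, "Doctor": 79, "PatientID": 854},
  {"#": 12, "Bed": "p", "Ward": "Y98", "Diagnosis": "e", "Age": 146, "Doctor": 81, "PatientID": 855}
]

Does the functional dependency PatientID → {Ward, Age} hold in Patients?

PatientID=847: row 1 → {Ward,Age} = (Y95, 138) ✓
PatientID=850: row 2 → {Ward,Age} = (Y75, 147) ✓
PatientID=839: rows 3, 5 → {Ward,Age} takes values {(Y85, 148), (Y95, 150)} — violation
PatientID=841: row 4 → {Ward,Age} = (Y91, 149) ✓
PatientID=851: row 6 → {Ward,Age} = (Y70, 143) ✓
PatientID=855: rows 7, 12 → {Ward,Age} takes values {(Y85, 147), (Y98, 146)} — violation
PatientID=846: row 8 → {Ward,Age} = (Y14, 145) ✓
PatientID=844: row 9 → {Ward,Age} = (Y44, 135) ✓
PatientID=843: row 10 → {Ward,Age} = (Y94, 146) ✓
PatientID=854: row 11 → {Ward,Age} = (Y30, 131) ✓
Two rows agree on PatientID but differ on {Ward, Age}, so PatientID → {Ward, Age} does not hold.

No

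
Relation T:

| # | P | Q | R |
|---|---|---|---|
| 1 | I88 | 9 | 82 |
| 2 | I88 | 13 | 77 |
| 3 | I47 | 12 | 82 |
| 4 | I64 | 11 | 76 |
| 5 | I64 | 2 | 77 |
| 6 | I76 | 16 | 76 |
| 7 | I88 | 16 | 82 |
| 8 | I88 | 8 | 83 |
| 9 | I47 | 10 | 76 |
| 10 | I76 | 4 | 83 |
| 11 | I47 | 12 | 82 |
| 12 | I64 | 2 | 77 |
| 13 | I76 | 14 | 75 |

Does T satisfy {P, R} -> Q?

(P=I88, R=82): rows 1, 7 → Q takes values {9, 16} — violation
(P=I88, R=77): row 2 → Q = 13 ✓
(P=I47, R=82): rows 3, 11 → Q = 12, 12 ✓
(P=I64, R=76): row 4 → Q = 11 ✓
(P=I64, R=77): rows 5, 12 → Q = 2, 2 ✓
(P=I76, R=76): row 6 → Q = 16 ✓
(P=I88, R=83): row 8 → Q = 8 ✓
(P=I47, R=76): row 9 → Q = 10 ✓
(P=I76, R=83): row 10 → Q = 4 ✓
(P=I76, R=75): row 13 → Q = 14 ✓
Two rows agree on {P, R} but differ on Q, so {P, R} -> Q does not hold.

No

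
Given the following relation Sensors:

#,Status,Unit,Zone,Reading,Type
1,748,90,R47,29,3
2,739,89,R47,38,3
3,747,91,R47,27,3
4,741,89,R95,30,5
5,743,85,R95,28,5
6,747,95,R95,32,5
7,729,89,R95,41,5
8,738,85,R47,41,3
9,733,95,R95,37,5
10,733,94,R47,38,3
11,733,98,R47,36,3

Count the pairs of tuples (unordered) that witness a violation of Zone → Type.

Zone=R47: all 6 rows agree on Type — 0 pairs.
Zone=R95: all 5 rows agree on Type — 0 pairs.

0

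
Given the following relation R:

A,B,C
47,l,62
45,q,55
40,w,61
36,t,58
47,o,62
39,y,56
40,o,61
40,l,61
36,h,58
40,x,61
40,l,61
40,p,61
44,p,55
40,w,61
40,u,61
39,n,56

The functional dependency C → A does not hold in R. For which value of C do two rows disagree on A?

C=62: 2 rows → A = 47, 47 ✓
C=55: 2 rows → A takes values {45, 44} — violation
C=61: 8 rows → A = 40, 40, 40, 40, 40, 40, 40, 40 ✓
C=58: 2 rows → A = 36, 36 ✓
C=56: 2 rows → A = 39, 39 ✓
The only C value with inconsistent A is C=55.

55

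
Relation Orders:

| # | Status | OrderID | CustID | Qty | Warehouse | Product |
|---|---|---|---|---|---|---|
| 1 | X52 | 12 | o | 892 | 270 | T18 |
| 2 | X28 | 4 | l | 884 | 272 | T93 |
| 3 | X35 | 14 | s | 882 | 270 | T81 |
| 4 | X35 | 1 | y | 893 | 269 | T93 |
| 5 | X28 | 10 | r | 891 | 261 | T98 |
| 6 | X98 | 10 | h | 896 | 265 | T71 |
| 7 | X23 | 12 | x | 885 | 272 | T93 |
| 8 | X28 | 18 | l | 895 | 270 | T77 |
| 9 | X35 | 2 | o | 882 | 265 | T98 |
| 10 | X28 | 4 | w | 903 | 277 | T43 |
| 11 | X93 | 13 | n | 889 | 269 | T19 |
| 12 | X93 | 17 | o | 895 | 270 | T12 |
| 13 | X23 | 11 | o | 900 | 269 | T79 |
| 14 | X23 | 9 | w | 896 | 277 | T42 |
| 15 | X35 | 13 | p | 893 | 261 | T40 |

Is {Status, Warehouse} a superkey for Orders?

All 15 rows have distinct {Status, Warehouse} values, so {Status, Warehouse} → (all attributes) holds and {Status, Warehouse} is a superkey.

Yes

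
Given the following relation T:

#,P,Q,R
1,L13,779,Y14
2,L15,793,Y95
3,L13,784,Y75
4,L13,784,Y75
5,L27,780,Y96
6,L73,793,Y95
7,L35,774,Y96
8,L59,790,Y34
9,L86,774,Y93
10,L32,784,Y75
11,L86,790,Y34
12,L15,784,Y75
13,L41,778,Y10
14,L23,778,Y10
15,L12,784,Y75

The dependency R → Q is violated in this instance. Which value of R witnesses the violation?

Y96

R=Y14: row 1 → Q = 779 ✓
R=Y95: rows 2, 6 → Q = 793, 793 ✓
R=Y75: rows 3, 4, 10, 12, 15 → Q = 784, 784, 784, 784, 784 ✓
R=Y96: rows 5, 7 → Q takes values {780, 774} — violation
R=Y34: rows 8, 11 → Q = 790, 790 ✓
R=Y93: row 9 → Q = 774 ✓
R=Y10: rows 13, 14 → Q = 778, 778 ✓
The only R value with inconsistent Q is R=Y96.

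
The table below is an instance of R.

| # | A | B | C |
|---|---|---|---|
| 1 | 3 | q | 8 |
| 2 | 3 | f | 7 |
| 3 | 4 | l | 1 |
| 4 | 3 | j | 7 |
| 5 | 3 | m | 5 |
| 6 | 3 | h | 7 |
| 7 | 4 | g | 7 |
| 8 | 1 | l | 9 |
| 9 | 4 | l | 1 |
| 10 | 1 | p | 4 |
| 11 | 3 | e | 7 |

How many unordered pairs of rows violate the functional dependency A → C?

12

A=3: violating pairs (1,2), (1,4), (1,5), (1,6), (1,11), (2,5), (4,5), (5,6), (5,11) — 9 pairs.
A=4: violating pairs (3,7), (7,9) — 2 pairs.
A=1: violating pairs (8,10) — 1 pair.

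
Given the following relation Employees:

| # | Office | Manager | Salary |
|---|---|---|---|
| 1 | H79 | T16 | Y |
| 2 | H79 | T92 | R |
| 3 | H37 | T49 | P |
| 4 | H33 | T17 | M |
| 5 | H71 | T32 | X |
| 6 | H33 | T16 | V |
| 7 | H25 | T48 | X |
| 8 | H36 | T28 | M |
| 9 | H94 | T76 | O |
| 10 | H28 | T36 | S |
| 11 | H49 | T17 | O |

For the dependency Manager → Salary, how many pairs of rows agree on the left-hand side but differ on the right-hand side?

2

Manager=T16: violating pairs (1,6) — 1 pair.
Manager=T17: violating pairs (4,11) — 1 pair.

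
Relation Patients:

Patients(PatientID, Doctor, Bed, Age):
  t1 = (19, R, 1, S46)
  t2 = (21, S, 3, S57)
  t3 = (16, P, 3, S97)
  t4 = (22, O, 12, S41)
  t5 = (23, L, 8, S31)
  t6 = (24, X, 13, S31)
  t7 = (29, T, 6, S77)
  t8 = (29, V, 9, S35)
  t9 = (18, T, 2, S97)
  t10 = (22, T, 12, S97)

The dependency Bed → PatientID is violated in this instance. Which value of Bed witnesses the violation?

3

Bed=1: row 1 → PatientID = 19 ✓
Bed=3: rows 2, 3 → PatientID takes values {21, 16} — violation
Bed=12: rows 4, 10 → PatientID = 22, 22 ✓
Bed=8: row 5 → PatientID = 23 ✓
Bed=13: row 6 → PatientID = 24 ✓
Bed=6: row 7 → PatientID = 29 ✓
Bed=9: row 8 → PatientID = 29 ✓
Bed=2: row 9 → PatientID = 18 ✓
The only Bed value with inconsistent PatientID is Bed=3.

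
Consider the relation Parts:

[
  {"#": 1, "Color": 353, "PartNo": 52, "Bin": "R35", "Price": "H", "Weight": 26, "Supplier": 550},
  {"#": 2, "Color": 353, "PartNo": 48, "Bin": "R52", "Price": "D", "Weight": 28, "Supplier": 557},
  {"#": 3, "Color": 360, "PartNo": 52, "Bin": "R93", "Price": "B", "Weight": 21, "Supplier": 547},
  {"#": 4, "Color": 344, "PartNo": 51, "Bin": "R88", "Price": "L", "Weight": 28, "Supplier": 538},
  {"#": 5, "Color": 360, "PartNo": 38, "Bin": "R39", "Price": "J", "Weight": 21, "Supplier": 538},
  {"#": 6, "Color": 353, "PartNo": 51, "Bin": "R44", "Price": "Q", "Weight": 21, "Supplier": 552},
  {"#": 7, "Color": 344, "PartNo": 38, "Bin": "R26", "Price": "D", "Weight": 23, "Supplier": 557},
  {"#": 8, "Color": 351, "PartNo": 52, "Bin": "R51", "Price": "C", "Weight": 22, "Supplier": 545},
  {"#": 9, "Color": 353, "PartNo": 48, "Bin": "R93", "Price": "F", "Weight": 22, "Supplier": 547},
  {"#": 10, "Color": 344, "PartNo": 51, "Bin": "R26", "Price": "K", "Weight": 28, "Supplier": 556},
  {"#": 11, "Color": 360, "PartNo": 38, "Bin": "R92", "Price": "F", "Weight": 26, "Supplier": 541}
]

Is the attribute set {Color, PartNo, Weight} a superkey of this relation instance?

No

Rows 4 and 10 have the same {Color, PartNo, Weight} value (Color=344, PartNo=51, Weight=28) but are distinct tuples, so {Color, PartNo, Weight} does not determine every attribute — not a superkey.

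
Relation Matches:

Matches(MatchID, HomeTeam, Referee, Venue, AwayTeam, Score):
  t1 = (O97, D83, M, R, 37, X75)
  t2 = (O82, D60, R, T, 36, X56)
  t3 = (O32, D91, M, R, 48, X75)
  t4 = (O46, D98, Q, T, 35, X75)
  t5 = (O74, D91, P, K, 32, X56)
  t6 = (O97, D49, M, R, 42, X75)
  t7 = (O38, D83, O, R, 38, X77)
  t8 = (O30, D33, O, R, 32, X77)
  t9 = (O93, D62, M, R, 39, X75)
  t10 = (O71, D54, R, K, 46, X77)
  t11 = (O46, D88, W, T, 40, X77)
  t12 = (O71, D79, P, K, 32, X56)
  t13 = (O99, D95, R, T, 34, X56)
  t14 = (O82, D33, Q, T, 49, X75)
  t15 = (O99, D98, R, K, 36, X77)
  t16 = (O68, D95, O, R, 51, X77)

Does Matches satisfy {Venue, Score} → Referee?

(Venue=R, Score=X75): rows 1, 3, 6, 9 → Referee = M, M, M, M ✓
(Venue=T, Score=X56): rows 2, 13 → Referee = R, R ✓
(Venue=T, Score=X75): rows 4, 14 → Referee = Q, Q ✓
(Venue=K, Score=X56): rows 5, 12 → Referee = P, P ✓
(Venue=R, Score=X77): rows 7, 8, 16 → Referee = O, O, O ✓
(Venue=K, Score=X77): rows 10, 15 → Referee = R, R ✓
(Venue=T, Score=X77): row 11 → Referee = W ✓
Every {Venue, Score} value is associated with a single Referee value, so {Venue, Score} → Referee holds.

Yes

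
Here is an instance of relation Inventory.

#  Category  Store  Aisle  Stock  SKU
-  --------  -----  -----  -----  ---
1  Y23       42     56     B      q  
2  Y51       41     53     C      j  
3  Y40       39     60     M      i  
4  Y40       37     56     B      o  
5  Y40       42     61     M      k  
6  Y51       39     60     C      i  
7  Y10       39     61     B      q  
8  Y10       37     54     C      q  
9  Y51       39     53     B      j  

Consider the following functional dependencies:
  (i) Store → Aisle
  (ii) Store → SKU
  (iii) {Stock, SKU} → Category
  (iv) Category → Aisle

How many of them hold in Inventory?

(i) Store → Aisle: Store=42: rows 1, 5 → Aisle takes values {56, 61} — violation; Store=39: rows 3, 6, 7, 9 → Aisle takes values {60, 61, 53} — violation; Store=37: rows 4, 8 → Aisle takes values {56, 54} — violation — fails.
(ii) Store → SKU: Store=42: rows 1, 5 → SKU takes values {q, k} — violation; Store=39: rows 3, 6, 7, 9 → SKU takes values {i, q, j} — violation; Store=37: rows 4, 8 → SKU takes values {o, q} — violation — fails.
(iii) {Stock, SKU} → Category: (Stock=B, SKU=q): rows 1, 7 → Category takes values {Y23, Y10} — violation — fails.
(iv) Category → Aisle: Category=Y51: rows 2, 6, 9 → Aisle takes values {53, 60} — violation; Category=Y40: rows 3, 4, 5 → Aisle takes values {60, 56, 61} — violation; Category=Y10: rows 7, 8 → Aisle takes values {61, 54} — violation — fails.
None of the 4 dependencies hold.

0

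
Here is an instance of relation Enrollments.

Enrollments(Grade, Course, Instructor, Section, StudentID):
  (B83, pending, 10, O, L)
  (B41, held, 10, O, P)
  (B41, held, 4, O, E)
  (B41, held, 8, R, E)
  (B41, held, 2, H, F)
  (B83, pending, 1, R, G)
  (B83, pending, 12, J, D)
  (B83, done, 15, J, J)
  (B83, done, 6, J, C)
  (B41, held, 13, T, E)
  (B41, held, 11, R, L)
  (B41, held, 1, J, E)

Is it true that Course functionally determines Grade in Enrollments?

Course=pending: 3 rows → Grade = B83, B83, B83 ✓
Course=held: 7 rows → Grade = B41, B41, B41, B41, B41, B41, B41 ✓
Course=done: 2 rows → Grade = B83, B83 ✓
Every Course value is associated with a single Grade value, so Course → Grade holds.

Yes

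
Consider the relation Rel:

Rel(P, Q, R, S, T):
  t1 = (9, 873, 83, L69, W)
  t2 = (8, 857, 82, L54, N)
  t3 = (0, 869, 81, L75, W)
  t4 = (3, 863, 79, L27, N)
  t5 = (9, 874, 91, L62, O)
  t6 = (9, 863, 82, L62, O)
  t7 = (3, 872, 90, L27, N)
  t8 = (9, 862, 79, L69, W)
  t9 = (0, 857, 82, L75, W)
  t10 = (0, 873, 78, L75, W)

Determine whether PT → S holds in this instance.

Yes

(P=9, T=W): rows 1, 8 → S = L69, L69 ✓
(P=8, T=N): row 2 → S = L54 ✓
(P=0, T=W): rows 3, 9, 10 → S = L75, L75, L75 ✓
(P=3, T=N): rows 4, 7 → S = L27, L27 ✓
(P=9, T=O): rows 5, 6 → S = L62, L62 ✓
Every PT value is associated with a single S value, so PT → S holds.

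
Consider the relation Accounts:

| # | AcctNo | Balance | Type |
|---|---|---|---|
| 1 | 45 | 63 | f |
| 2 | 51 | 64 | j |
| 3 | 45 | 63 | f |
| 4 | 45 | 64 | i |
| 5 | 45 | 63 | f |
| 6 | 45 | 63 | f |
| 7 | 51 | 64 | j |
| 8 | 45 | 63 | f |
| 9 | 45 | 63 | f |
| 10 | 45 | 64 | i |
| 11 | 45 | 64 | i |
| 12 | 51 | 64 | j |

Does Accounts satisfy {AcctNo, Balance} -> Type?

Yes

(AcctNo=45, Balance=63): rows 1, 3, 5, 6, 8, 9 → Type = f, f, f, f, f, f ✓
(AcctNo=51, Balance=64): rows 2, 7, 12 → Type = j, j, j ✓
(AcctNo=45, Balance=64): rows 4, 10, 11 → Type = i, i, i ✓
Every {AcctNo, Balance} value is associated with a single Type value, so {AcctNo, Balance} -> Type holds.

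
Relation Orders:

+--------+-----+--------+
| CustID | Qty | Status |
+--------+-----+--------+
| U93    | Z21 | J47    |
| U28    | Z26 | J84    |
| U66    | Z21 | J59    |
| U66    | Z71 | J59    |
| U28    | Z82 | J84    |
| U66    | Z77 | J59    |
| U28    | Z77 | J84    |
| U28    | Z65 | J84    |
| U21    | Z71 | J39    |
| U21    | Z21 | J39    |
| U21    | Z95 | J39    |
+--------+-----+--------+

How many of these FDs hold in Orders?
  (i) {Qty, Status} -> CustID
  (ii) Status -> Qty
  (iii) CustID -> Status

(i) {Qty, Status} -> CustID: every LHS value maps to a single RHS value — holds.
(ii) Status -> Qty: Status=J84: 4 rows → Qty takes values {Z26, Z82, Z77, Z65} — violation; Status=J59: 3 rows → Qty takes values {Z21, Z71, Z77} — violation; Status=J39: 3 rows → Qty takes values {Z71, Z21, Z95} — violation — fails.
(iii) CustID -> Status: every LHS value maps to a single RHS value — holds.
2 of the 3 dependencies hold.

2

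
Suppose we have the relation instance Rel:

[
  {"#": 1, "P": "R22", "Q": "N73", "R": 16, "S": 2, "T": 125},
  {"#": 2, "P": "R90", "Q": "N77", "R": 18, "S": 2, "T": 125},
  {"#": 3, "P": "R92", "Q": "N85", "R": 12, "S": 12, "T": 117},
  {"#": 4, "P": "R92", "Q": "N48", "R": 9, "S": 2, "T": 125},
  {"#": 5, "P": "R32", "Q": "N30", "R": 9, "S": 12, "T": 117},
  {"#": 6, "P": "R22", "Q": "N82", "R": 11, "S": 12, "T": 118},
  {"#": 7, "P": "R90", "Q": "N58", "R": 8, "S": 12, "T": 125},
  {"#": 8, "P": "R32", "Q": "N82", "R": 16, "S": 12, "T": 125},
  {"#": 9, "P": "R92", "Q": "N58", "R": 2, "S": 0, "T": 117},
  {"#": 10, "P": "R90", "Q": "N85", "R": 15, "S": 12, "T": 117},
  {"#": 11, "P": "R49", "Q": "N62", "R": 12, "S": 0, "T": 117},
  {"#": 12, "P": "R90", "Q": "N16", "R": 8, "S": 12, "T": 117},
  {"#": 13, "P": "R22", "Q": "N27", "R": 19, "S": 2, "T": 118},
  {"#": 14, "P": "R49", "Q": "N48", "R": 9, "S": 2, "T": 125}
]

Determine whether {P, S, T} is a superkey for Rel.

No

Rows 10 and 12 have the same {P, S, T} value (P=R90, S=12, T=117) but are distinct tuples, so {P, S, T} does not determine every attribute — not a superkey.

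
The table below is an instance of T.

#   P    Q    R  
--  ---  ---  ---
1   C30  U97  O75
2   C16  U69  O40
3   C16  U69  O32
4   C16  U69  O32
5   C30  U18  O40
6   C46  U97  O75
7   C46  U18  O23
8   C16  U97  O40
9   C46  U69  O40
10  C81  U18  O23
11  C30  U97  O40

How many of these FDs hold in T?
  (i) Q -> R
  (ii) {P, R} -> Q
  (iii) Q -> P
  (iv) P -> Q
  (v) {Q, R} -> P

(i) Q -> R: Q=U97: rows 1, 6, 8, 11 → R takes values {O75, O40} — violation; Q=U69: rows 2, 3, 4, 9 → R takes values {O40, O32} — violation; Q=U18: rows 5, 7, 10 → R takes values {O40, O23} — violation — fails.
(ii) {P, R} -> Q: (P=C16, R=O40): rows 2, 8 → Q takes values {U69, U97} — violation; (P=C30, R=O40): rows 5, 11 → Q takes values {U18, U97} — violation — fails.
(iii) Q -> P: Q=U97: rows 1, 6, 8, 11 → P takes values {C30, C46, C16} — violation; Q=U69: rows 2, 3, 4, 9 → P takes values {C16, C46} — violation; Q=U18: rows 5, 7, 10 → P takes values {C30, C46, C81} — violation — fails.
(iv) P -> Q: P=C30: rows 1, 5, 11 → Q takes values {U97, U18} — violation; P=C16: rows 2, 3, 4, 8 → Q takes values {U69, U97} — violation; P=C46: rows 6, 7, 9 → Q takes values {U97, U18, U69} — violation — fails.
(v) {Q, R} -> P: (Q=U97, R=O75): rows 1, 6 → P takes values {C30, C46} — violation; (Q=U69, R=O40): rows 2, 9 → P takes values {C16, C46} — violation; (Q=U18, R=O23): rows 7, 10 → P takes values {C46, C81} — violation; (Q=U97, R=O40): rows 8, 11 → P takes values {C16, C30} — violation — fails.
None of the 5 dependencies hold.

0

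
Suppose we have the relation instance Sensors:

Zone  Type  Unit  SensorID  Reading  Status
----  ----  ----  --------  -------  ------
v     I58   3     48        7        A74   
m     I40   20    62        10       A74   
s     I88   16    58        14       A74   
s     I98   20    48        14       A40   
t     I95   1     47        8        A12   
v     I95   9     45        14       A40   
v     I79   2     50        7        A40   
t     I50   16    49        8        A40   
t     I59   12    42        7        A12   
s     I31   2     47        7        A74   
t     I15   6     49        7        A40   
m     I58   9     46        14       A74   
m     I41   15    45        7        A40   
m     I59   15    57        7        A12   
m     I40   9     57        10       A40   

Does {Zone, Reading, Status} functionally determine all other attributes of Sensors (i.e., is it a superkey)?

Yes

All 15 rows have distinct {Zone, Reading, Status} values, so {Zone, Reading, Status} → (all attributes) holds and {Zone, Reading, Status} is a superkey.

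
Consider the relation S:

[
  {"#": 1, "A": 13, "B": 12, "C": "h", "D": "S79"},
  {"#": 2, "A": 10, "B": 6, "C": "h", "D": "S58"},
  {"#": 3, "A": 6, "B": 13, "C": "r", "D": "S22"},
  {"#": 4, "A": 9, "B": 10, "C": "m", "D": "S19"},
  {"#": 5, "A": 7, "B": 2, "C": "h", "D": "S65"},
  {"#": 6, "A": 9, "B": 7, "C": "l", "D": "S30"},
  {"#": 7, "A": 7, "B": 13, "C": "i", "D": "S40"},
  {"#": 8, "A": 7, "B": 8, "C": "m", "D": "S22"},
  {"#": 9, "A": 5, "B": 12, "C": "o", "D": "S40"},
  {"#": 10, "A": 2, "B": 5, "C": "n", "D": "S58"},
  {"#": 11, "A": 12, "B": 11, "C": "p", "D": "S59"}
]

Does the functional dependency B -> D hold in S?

No

B=12: rows 1, 9 → D takes values {S79, S40} — violation
B=6: row 2 → D = S58 ✓
B=13: rows 3, 7 → D takes values {S22, S40} — violation
B=10: row 4 → D = S19 ✓
B=2: row 5 → D = S65 ✓
B=7: row 6 → D = S30 ✓
B=8: row 8 → D = S22 ✓
B=5: row 10 → D = S58 ✓
B=11: row 11 → D = S59 ✓
Two rows agree on B but differ on D, so B -> D does not hold.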